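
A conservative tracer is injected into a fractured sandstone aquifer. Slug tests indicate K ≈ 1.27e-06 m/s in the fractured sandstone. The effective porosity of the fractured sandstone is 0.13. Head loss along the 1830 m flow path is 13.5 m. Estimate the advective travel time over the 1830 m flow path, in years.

805

Convert K: 1.27e-06 m/s × 86400 = 0.1097 m/day.
Hydraulic gradient i = Δh / L = 13.5 / 1830 = 0.007377.
Darcy flux q = K · i = 0.1097 × 0.007377 = 0.0008095 m/day.
Seepage velocity v = q / n_e = 0.0008095 / 0.13 = 0.006227 m/day.
Travel time t = L / v = 1830 / 0.006227 = 2.939e+05 days = 804.6 years.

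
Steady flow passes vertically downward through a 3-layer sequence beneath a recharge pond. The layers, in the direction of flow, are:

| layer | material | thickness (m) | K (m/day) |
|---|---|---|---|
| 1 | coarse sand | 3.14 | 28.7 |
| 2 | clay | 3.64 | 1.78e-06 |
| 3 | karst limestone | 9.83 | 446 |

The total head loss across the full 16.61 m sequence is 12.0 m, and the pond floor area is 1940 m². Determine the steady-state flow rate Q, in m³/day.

0.0114

Flow is perpendicular to layering, so the layers act in series and the equivalent K is the thickness-weighted harmonic mean.
Total thickness L = 3.14 + 3.64 + 9.83 = 16.61 m.
Σ(b_i/K_i) = 3.14/28.7 + 3.64/1.78e-06 + 9.83/446 = 2.045e+06 d.
K_eq = L / Σ(b_i/K_i) = 16.61 / 2.045e+06 = 8.122e-06 m/day.
Q = K_eq · A · (Δh/L) = 8.122e-06 × 1940 × (12.0/16.61) = 0.01138 m³/day.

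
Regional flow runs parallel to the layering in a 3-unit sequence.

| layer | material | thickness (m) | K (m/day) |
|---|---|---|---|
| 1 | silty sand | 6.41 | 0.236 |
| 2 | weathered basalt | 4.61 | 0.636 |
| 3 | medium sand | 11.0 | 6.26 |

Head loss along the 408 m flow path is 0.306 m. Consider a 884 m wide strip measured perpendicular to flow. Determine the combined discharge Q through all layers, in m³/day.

48.6

Flow is parallel to layering, so each bed carries its own Darcy discharge and the transmissivities add.
Σ(K_i·b_i) = 0.236×6.41 + 0.636×4.61 + 6.26×11.0 = 73.30 m²/day.
Hydraulic gradient i = Δh / L = 0.306 / 408 = 0.0007500.
Q = Σ(K_i·b_i) · W · i = 73.30 × 884 × 0.0007500 = 48.60 m³/day.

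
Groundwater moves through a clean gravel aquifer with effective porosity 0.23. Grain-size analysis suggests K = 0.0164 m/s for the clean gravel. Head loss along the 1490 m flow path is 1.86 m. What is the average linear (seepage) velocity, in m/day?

Convert K: 0.0164 m/s × 86400 = 1417 m/day.
Hydraulic gradient i = Δh / L = 1.86 / 1490 = 0.001248.
Darcy flux q = K · i = 1417 × 0.001248 = 1.769 m/day.
Seepage velocity v = q / n_e = 1.769 / 0.23 = 7.691 m/day.

7.69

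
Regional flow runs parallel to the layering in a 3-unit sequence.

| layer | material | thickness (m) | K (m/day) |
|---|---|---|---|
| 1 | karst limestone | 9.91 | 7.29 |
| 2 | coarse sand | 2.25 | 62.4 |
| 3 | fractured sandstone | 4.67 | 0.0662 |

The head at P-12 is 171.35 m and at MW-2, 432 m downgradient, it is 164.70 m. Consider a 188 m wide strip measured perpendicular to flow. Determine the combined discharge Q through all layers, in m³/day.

616

Flow is parallel to layering, so each bed carries its own Darcy discharge and the transmissivities add.
Σ(K_i·b_i) = 7.29×9.91 + 62.4×2.25 + 0.0662×4.67 = 213.0 m²/day.
Hydraulic gradient i = (171.35 − 164.70) / 432 = 6.65 / 432 = 0.01539.
Q = Σ(K_i·b_i) · W · i = 213.0 × 188 × 0.01539 = 616.3 m³/day.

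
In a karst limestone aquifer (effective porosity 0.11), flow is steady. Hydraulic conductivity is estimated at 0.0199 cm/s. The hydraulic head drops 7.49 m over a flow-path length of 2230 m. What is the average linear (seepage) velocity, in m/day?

Convert K: 0.0199 cm/s × 864 = 17.19 m/day.
Hydraulic gradient i = Δh / L = 7.49 / 2230 = 0.003359.
Darcy flux q = K · i = 17.19 × 0.003359 = 0.05775 m/day.
Seepage velocity v = q / n_e = 0.05775 / 0.11 = 0.5250 m/day.

0.525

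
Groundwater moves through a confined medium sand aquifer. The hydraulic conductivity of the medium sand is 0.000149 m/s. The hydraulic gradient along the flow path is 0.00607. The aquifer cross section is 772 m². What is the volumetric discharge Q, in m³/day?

60.3

Convert K: 0.000149 m/s × 86400 = 12.87 m/day.
Hydraulic gradient i = 0.00607.
Darcy's law: Q = K · A · i = 12.87 × 772.0 × 0.006070 = 60.33 m³/day.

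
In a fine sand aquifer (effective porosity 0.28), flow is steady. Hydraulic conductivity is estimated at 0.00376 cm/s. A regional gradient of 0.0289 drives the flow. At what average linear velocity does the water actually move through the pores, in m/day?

Convert K: 0.00376 cm/s × 864 = 3.249 m/day.
Hydraulic gradient i = 0.0289.
Darcy flux q = K · i = 3.249 × 0.02890 = 0.09389 m/day.
Seepage velocity v = q / n_e = 0.09389 / 0.28 = 0.3353 m/day.

0.335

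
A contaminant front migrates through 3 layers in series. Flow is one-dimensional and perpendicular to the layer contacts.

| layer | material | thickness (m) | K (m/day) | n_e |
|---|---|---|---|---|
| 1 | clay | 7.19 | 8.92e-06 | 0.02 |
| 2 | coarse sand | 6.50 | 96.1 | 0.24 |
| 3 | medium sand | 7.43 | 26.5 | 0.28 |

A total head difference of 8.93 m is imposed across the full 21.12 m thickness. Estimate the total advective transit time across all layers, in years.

With flow normal to the layers, continuity requires the same specific discharge q through every layer.
Σ(b_i/K_i) = 7.19/8.92e-06 + 6.50/96.1 + 7.43/26.5 = 8.061e+05 d.
q = Δh / Σ(b_i/K_i) = 8.93 / 8.061e+05 = 1.108e-05 m/day.
In each layer the seepage velocity is v_i = q/n_i, so the layer transit time is t_i = b_i·n_i / q:
  layer 1 (clay): t_1 = 7.19 × 0.02 / 1.108e-05 = 12980 d
  layer 2 (coarse sand): t_2 = 6.50 × 0.24 / 1.108e-05 = 1.408e+05 d
  layer 3 (medium sand): t_3 = 7.43 × 0.28 / 1.108e-05 = 1.878e+05 d
Total t = Σ t_i = 3.416e+05 days = 935.2 years.

935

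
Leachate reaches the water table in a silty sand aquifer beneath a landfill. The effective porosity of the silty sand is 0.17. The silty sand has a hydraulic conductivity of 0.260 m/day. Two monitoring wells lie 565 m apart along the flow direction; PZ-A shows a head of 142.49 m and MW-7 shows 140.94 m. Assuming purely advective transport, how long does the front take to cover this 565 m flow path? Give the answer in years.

Hydraulic gradient i = (142.49 − 140.94) / 565 = 1.55 / 565 = 0.002743.
Darcy flux q = K · i = 0.2600 × 0.002743 = 0.0007133 m/day.
Seepage velocity v = q / n_e = 0.0007133 / 0.17 = 0.004196 m/day.
Travel time t = L / v = 565 / 0.004196 = 1.347e+05 days = 368.7 years.

369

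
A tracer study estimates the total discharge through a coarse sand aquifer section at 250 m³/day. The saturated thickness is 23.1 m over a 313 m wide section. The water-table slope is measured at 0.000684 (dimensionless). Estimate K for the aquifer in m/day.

50.6

Cross-sectional area A = 313 × 23.1 = 7230 m².
Hydraulic gradient i = 0.000684.
From Q = K·A·i, K = Q / (A·i) = 250 / (7230 × 0.0006840) = 50.55 m/day.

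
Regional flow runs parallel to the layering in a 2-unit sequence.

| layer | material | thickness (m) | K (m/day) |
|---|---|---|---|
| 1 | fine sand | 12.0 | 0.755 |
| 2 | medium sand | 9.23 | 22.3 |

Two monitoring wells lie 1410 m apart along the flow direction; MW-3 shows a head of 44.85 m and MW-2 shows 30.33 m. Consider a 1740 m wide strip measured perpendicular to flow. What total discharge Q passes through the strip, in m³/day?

Flow is parallel to layering, so each bed carries its own Darcy discharge and the transmissivities add.
Σ(K_i·b_i) = 0.755×12.0 + 22.3×9.23 = 214.9 m²/day.
Hydraulic gradient i = (44.85 − 30.33) / 1410 = 14.52 / 1410 = 0.01030.
Q = Σ(K_i·b_i) · W · i = 214.9 × 1740 × 0.01030 = 3850 m³/day.

3850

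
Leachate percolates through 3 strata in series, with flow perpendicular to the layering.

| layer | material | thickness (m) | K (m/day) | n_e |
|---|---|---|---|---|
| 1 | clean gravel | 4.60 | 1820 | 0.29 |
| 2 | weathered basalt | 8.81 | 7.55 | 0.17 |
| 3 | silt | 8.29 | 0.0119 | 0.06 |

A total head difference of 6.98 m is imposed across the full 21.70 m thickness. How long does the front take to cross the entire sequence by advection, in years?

With flow normal to the layers, continuity requires the same specific discharge q through every layer.
Σ(b_i/K_i) = 4.60/1820 + 8.81/7.55 + 8.29/0.0119 = 697.8 d.
q = Δh / Σ(b_i/K_i) = 6.98 / 697.8 = 0.01000 m/day.
In each layer the seepage velocity is v_i = q/n_i, so the layer transit time is t_i = b_i·n_i / q:
  layer 1 (clean gravel): t_1 = 4.60 × 0.29 / 0.01000 = 133.4 d
  layer 2 (weathered basalt): t_2 = 8.81 × 0.17 / 0.01000 = 149.7 d
  layer 3 (silt): t_3 = 8.29 × 0.06 / 0.01000 = 49.73 d
Total t = Σ t_i = 332.8 days = 0.9112 years.

0.911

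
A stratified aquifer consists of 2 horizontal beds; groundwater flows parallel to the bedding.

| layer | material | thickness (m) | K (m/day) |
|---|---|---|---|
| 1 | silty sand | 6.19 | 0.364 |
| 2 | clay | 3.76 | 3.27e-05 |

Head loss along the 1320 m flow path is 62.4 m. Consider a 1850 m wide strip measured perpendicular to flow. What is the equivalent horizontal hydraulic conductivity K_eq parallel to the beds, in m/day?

Flow is parallel to layering, so each bed carries its own Darcy discharge and the transmissivities add.
Σ(K_i·b_i) = 0.364×6.19 + 3.27e-05×3.76 = 2.253 m²/day.
Total thickness b = 9.950 m, so K_eq = Σ(K_i·b_i)/b = 0.2265 m/day.

0.226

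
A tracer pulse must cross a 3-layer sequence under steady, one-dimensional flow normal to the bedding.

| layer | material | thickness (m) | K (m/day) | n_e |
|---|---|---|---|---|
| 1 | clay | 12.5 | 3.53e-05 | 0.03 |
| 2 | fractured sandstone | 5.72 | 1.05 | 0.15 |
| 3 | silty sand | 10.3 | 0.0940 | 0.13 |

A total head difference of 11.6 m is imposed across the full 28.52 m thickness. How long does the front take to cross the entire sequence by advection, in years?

With flow normal to the layers, continuity requires the same specific discharge q through every layer.
Σ(b_i/K_i) = 12.5/3.53e-05 + 5.72/1.05 + 10.3/0.0940 = 3.542e+05 d.
q = Δh / Σ(b_i/K_i) = 11.6 / 3.542e+05 = 3.275e-05 m/day.
In each layer the seepage velocity is v_i = q/n_i, so the layer transit time is t_i = b_i·n_i / q:
  layer 1 (clay): t_1 = 12.5 × 0.03 / 3.275e-05 = 11451 d
  layer 2 (fractured sandstone): t_2 = 5.72 × 0.15 / 3.275e-05 = 26200 d
  layer 3 (silty sand): t_3 = 10.3 × 0.13 / 3.275e-05 = 40888 d
Total t = Σ t_i = 78540 days = 215.0 years.

215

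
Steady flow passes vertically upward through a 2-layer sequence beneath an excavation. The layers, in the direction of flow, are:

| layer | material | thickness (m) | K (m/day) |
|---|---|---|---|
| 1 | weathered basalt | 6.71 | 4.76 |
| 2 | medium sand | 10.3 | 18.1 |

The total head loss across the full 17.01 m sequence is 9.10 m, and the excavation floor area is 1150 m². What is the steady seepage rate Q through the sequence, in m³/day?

5290

Flow is perpendicular to layering, so the layers act in series and the equivalent K is the thickness-weighted harmonic mean.
Total thickness L = 6.71 + 10.3 = 17.01 m.
Σ(b_i/K_i) = 6.71/4.76 + 10.3/18.1 = 1.979 d.
K_eq = L / Σ(b_i/K_i) = 17.01 / 1.979 = 8.596 m/day.
Q = K_eq · A · (Δh/L) = 8.596 × 1150 × (9.10/17.01) = 5289 m³/day.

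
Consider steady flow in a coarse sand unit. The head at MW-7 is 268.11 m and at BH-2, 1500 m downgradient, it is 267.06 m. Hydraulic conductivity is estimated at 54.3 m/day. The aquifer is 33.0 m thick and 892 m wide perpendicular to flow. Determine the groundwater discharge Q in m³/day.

Cross-sectional area A = 892 × 33.0 = 29436 m².
Hydraulic gradient i = (268.11 − 267.06) / 1500 = 1.05 / 1500 = 0.0007000.
Darcy's law: Q = K · A · i = 54.30 × 29436 × 0.0007000 = 1119 m³/day.

1120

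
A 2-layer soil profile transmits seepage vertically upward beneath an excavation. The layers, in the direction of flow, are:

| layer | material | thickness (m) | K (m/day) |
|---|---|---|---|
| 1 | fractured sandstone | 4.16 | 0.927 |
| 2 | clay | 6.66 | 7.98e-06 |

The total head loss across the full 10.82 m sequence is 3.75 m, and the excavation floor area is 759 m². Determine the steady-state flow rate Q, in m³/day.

0.00341

Flow is perpendicular to layering, so the layers act in series and the equivalent K is the thickness-weighted harmonic mean.
Total thickness L = 4.16 + 6.66 = 10.82 m.
Σ(b_i/K_i) = 4.16/0.927 + 6.66/7.98e-06 = 8.346e+05 d.
K_eq = L / Σ(b_i/K_i) = 10.82 / 8.346e+05 = 1.296e-05 m/day.
Q = K_eq · A · (Δh/L) = 1.296e-05 × 759 × (3.75/10.82) = 0.003410 m³/day.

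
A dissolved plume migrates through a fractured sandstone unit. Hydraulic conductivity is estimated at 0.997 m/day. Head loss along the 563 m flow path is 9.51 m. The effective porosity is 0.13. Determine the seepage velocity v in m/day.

Hydraulic gradient i = Δh / L = 9.51 / 563 = 0.01689.
Darcy flux q = K · i = 0.9970 × 0.01689 = 0.01684 m/day.
Seepage velocity v = q / n_e = 0.01684 / 0.13 = 0.1295 m/day.

0.130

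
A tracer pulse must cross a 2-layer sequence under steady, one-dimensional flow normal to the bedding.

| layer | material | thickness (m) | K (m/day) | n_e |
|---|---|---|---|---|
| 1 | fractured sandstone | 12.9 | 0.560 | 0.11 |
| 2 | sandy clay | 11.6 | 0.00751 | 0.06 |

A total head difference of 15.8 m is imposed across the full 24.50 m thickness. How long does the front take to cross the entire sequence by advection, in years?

With flow normal to the layers, continuity requires the same specific discharge q through every layer.
Σ(b_i/K_i) = 12.9/0.560 + 11.6/0.00751 = 1568 d.
q = Δh / Σ(b_i/K_i) = 15.8 / 1568 = 0.01008 m/day.
In each layer the seepage velocity is v_i = q/n_i, so the layer transit time is t_i = b_i·n_i / q:
  layer 1 (fractured sandstone): t_1 = 12.9 × 0.11 / 0.01008 = 140.8 d
  layer 2 (sandy clay): t_2 = 11.6 × 0.06 / 0.01008 = 69.06 d
Total t = Σ t_i = 209.8 days = 0.5745 years.

0.575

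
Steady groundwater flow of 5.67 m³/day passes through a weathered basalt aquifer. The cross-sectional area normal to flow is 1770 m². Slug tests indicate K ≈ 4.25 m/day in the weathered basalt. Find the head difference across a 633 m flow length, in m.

From Q = K·A·i, i = Q / (K·A) = 5.67 / (4.250 × 1770) = 0.0007537.
Head loss Δh = i · L = 0.0007537 × 633 = 0.4771 m.

0.477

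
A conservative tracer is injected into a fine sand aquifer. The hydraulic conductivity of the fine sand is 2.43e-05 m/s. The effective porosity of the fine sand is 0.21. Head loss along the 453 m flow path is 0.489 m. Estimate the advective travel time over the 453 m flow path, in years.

115

Convert K: 2.43e-05 m/s × 86400 = 2.100 m/day.
Hydraulic gradient i = Δh / L = 0.489 / 453 = 0.001079.
Darcy flux q = K · i = 2.100 × 0.001079 = 0.002266 m/day.
Seepage velocity v = q / n_e = 0.002266 / 0.21 = 0.01079 m/day.
Travel time t = L / v = 453 / 0.01079 = 41975 days = 114.9 years.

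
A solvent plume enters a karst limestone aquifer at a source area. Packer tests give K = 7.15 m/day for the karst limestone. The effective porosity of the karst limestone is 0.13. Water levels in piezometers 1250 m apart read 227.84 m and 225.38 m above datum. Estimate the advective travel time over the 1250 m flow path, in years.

31.6

Hydraulic gradient i = (227.84 − 225.38) / 1250 = 2.46 / 1250 = 0.001968.
Darcy flux q = K · i = 7.150 × 0.001968 = 0.01407 m/day.
Seepage velocity v = q / n_e = 0.01407 / 0.13 = 0.1082 m/day.
Travel time t = L / v = 1250 / 0.1082 = 11548 days = 31.62 years.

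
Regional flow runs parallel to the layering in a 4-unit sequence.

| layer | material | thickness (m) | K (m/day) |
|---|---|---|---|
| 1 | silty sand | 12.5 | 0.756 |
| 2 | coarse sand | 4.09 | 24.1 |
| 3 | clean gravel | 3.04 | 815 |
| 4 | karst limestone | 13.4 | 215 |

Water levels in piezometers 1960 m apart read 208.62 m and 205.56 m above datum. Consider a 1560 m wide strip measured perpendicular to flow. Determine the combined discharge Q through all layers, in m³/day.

Flow is parallel to layering, so each bed carries its own Darcy discharge and the transmissivities add.
Σ(K_i·b_i) = 0.756×12.5 + 24.1×4.09 + 815×3.04 + 215×13.4 = 5467 m²/day.
Hydraulic gradient i = (208.62 − 205.56) / 1960 = 3.06 / 1960 = 0.001561.
Q = Σ(K_i·b_i) · W · i = 5467 × 1560 × 0.001561 = 13314 m³/day.

13300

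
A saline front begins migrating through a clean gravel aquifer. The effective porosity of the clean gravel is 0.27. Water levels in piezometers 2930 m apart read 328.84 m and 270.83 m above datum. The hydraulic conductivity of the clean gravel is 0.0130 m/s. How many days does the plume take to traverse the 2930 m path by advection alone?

35.6

Convert K: 0.0130 m/s × 86400 = 1123 m/day.
Hydraulic gradient i = (328.84 − 270.83) / 2930 = 58.01 / 2930 = 0.01980.
Darcy flux q = K · i = 1123 × 0.01980 = 22.24 m/day.
Seepage velocity v = q / n_e = 22.24 / 0.27 = 82.36 m/day.
Travel time t = L / v = 2930 / 82.36 = 35.57 days.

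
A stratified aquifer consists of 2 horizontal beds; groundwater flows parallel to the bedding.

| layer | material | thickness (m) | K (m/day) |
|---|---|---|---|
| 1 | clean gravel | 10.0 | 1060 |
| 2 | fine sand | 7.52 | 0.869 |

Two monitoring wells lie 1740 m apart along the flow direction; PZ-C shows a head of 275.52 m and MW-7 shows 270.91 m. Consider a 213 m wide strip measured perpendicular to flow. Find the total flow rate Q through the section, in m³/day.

5990

Flow is parallel to layering, so each bed carries its own Darcy discharge and the transmissivities add.
Σ(K_i·b_i) = 1060×10.0 + 0.869×7.52 = 10607 m²/day.
Hydraulic gradient i = (275.52 − 270.91) / 1740 = 4.61 / 1740 = 0.002649.
Q = Σ(K_i·b_i) · W · i = 10607 × 213 × 0.002649 = 5986 m³/day.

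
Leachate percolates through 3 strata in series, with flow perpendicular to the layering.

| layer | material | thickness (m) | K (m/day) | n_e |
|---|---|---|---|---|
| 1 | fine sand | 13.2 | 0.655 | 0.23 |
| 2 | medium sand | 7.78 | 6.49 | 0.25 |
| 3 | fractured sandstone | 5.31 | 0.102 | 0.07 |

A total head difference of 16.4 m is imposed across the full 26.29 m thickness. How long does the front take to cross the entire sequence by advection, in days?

With flow normal to the layers, continuity requires the same specific discharge q through every layer.
Σ(b_i/K_i) = 13.2/0.655 + 7.78/6.49 + 5.31/0.102 = 73.41 d.
q = Δh / Σ(b_i/K_i) = 16.4 / 73.41 = 0.2234 m/day.
In each layer the seepage velocity is v_i = q/n_i, so the layer transit time is t_i = b_i·n_i / q:
  layer 1 (fine sand): t_1 = 13.2 × 0.23 / 0.2234 = 13.59 d
  layer 2 (medium sand): t_2 = 7.78 × 0.25 / 0.2234 = 8.706 d
  layer 3 (fractured sandstone): t_3 = 5.31 × 0.07 / 0.2234 = 1.664 d
Total t = Σ t_i = 23.96 days.

24.0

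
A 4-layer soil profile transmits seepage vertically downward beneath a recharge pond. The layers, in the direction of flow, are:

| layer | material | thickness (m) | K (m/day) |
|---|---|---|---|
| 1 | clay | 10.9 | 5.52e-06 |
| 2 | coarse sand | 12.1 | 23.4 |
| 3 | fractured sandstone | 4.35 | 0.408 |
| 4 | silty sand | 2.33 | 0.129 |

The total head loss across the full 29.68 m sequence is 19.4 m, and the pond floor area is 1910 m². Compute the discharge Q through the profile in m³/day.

Flow is perpendicular to layering, so the layers act in series and the equivalent K is the thickness-weighted harmonic mean.
Total thickness L = 10.9 + 12.1 + 4.35 + 2.33 = 29.68 m.
Σ(b_i/K_i) = 10.9/5.52e-06 + 12.1/23.4 + 4.35/0.408 + 2.33/0.129 = 1.975e+06 d.
K_eq = L / Σ(b_i/K_i) = 29.68 / 1.975e+06 = 1.503e-05 m/day.
Q = K_eq · A · (Δh/L) = 1.503e-05 × 1910 × (19.4/29.68) = 0.01876 m³/day.

0.0188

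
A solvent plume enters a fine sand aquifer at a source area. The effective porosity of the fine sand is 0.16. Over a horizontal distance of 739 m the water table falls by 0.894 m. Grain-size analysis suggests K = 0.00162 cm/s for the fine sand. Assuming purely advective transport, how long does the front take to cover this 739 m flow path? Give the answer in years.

Convert K: 0.00162 cm/s × 864 = 1.400 m/day.
Hydraulic gradient i = Δh / L = 0.894 / 739 = 0.001210.
Darcy flux q = K · i = 1.400 × 0.001210 = 0.001693 m/day.
Seepage velocity v = q / n_e = 0.001693 / 0.16 = 0.01058 m/day.
Travel time t = L / v = 739 / 0.01058 = 69830 days = 191.2 years.

191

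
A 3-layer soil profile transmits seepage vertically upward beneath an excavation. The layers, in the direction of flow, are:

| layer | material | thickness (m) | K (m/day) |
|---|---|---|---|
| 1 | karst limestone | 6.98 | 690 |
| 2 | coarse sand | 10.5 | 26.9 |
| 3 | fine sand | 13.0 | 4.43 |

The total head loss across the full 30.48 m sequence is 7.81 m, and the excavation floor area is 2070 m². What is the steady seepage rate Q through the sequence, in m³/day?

4850

Flow is perpendicular to layering, so the layers act in series and the equivalent K is the thickness-weighted harmonic mean.
Total thickness L = 6.98 + 10.5 + 13.0 = 30.48 m.
Σ(b_i/K_i) = 6.98/690 + 10.5/26.9 + 13.0/4.43 = 3.335 d.
K_eq = L / Σ(b_i/K_i) = 30.48 / 3.335 = 9.139 m/day.
Q = K_eq · A · (Δh/L) = 9.139 × 2070 × (7.81/30.48) = 4848 m³/day.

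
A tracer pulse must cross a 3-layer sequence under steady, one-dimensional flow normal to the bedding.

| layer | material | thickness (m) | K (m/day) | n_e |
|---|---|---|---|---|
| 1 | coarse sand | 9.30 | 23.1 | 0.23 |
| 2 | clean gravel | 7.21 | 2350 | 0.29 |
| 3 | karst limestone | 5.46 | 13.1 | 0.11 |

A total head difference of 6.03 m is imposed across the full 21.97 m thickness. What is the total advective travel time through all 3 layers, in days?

With flow normal to the layers, continuity requires the same specific discharge q through every layer.
Σ(b_i/K_i) = 9.30/23.1 + 7.21/2350 + 5.46/13.1 = 0.8225 d.
q = Δh / Σ(b_i/K_i) = 6.03 / 0.8225 = 7.332 m/day.
In each layer the seepage velocity is v_i = q/n_i, so the layer transit time is t_i = b_i·n_i / q:
  layer 1 (coarse sand): t_1 = 9.30 × 0.23 / 7.332 = 0.2917 d
  layer 2 (clean gravel): t_2 = 7.21 × 0.29 / 7.332 = 0.2852 d
  layer 3 (karst limestone): t_3 = 5.46 × 0.11 / 7.332 = 0.08192 d
Total t = Σ t_i = 0.6589 days.

0.659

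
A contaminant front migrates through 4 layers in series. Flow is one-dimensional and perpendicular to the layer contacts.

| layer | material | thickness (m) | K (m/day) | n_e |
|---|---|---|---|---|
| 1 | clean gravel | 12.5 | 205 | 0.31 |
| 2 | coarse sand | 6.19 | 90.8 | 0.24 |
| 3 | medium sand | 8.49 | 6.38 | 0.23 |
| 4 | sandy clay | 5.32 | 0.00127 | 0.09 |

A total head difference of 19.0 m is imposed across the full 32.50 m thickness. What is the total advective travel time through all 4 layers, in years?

4.71

With flow normal to the layers, continuity requires the same specific discharge q through every layer.
Σ(b_i/K_i) = 12.5/205 + 6.19/90.8 + 8.49/6.38 + 5.32/0.00127 = 4190 d.
q = Δh / Σ(b_i/K_i) = 19.0 / 4190 = 0.004534 m/day.
In each layer the seepage velocity is v_i = q/n_i, so the layer transit time is t_i = b_i·n_i / q:
  layer 1 (clean gravel): t_1 = 12.5 × 0.31 / 0.004534 = 854.6 d
  layer 2 (coarse sand): t_2 = 6.19 × 0.24 / 0.004534 = 327.6 d
  layer 3 (medium sand): t_3 = 8.49 × 0.23 / 0.004534 = 430.7 d
  layer 4 (sandy clay): t_4 = 5.32 × 0.09 / 0.004534 = 105.6 d
Total t = Σ t_i = 1719 days = 4.705 years.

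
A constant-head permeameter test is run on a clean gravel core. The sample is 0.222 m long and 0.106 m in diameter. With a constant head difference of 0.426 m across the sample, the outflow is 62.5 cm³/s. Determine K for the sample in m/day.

Cross-sectional area A = π·(d/2)² = π × (0.106/2)² = 0.008825 m².
Convert discharge: 62.5 cm³/s = 6.250e-05 m³/s.
Darcy's law rearranged: K = Q·L / (A·Δh) = 6.250e-05 × 0.222 / (0.008825 × 0.426) = 0.003691 m/s = 318.9 m/day.

319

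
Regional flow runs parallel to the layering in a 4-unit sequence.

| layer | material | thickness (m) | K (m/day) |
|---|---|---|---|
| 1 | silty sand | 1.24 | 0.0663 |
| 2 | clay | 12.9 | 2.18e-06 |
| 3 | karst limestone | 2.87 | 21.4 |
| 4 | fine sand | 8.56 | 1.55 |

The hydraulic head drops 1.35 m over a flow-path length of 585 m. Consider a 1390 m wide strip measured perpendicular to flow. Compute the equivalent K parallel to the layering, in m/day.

2.92

Flow is parallel to layering, so each bed carries its own Darcy discharge and the transmissivities add.
Σ(K_i·b_i) = 0.0663×1.24 + 2.18e-06×12.9 + 21.4×2.87 + 1.55×8.56 = 74.77 m²/day.
Total thickness b = 25.57 m, so K_eq = Σ(K_i·b_i)/b = 2.924 m/day.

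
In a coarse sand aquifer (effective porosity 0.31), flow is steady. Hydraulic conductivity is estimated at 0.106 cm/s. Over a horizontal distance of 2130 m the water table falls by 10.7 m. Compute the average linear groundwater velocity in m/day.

Convert K: 0.106 cm/s × 864 = 91.58 m/day.
Hydraulic gradient i = Δh / L = 10.7 / 2130 = 0.005023.
Darcy flux q = K · i = 91.58 × 0.005023 = 0.4601 m/day.
Seepage velocity v = q / n_e = 0.4601 / 0.31 = 1.484 m/day.

1.48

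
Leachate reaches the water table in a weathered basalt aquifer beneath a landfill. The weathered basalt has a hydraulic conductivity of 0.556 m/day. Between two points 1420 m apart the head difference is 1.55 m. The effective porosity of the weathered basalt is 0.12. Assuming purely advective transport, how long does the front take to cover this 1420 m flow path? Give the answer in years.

Hydraulic gradient i = Δh / L = 1.55 / 1420 = 0.001092.
Darcy flux q = K · i = 0.5560 × 0.001092 = 0.0006069 m/day.
Seepage velocity v = q / n_e = 0.0006069 / 0.12 = 0.005058 m/day.
Travel time t = L / v = 1420 / 0.005058 = 2.808e+05 days = 768.7 years.

769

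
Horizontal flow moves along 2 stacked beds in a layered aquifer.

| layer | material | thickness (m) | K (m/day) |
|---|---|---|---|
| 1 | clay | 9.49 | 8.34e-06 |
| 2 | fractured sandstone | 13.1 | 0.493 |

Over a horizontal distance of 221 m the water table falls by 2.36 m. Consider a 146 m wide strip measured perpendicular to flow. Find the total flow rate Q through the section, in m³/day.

10.1

Flow is parallel to layering, so each bed carries its own Darcy discharge and the transmissivities add.
Σ(K_i·b_i) = 8.34e-06×9.49 + 0.493×13.1 = 6.458 m²/day.
Hydraulic gradient i = Δh / L = 2.36 / 221 = 0.01068.
Q = Σ(K_i·b_i) · W · i = 6.458 × 146 × 0.01068 = 10.07 m³/day.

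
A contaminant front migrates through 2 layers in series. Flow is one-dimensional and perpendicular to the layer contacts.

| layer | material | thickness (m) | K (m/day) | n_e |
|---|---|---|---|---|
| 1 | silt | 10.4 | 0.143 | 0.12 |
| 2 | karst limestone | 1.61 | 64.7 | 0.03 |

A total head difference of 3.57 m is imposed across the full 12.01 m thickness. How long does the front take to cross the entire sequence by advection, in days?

26.4

With flow normal to the layers, continuity requires the same specific discharge q through every layer.
Σ(b_i/K_i) = 10.4/0.143 + 1.61/64.7 = 72.75 d.
q = Δh / Σ(b_i/K_i) = 3.57 / 72.75 = 0.04907 m/day.
In each layer the seepage velocity is v_i = q/n_i, so the layer transit time is t_i = b_i·n_i / q:
  layer 1 (silt): t_1 = 10.4 × 0.12 / 0.04907 = 25.43 d
  layer 2 (karst limestone): t_2 = 1.61 × 0.03 / 0.04907 = 0.9843 d
Total t = Σ t_i = 26.42 days.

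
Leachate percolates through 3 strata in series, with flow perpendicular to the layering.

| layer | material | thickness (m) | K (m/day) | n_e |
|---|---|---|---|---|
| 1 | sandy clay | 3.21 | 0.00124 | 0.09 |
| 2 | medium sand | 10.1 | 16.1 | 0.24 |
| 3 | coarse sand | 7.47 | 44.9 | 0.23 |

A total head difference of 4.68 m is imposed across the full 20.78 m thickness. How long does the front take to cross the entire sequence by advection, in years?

6.71

With flow normal to the layers, continuity requires the same specific discharge q through every layer.
Σ(b_i/K_i) = 3.21/0.00124 + 10.1/16.1 + 7.47/44.9 = 2590 d.
q = Δh / Σ(b_i/K_i) = 4.68 / 2590 = 0.001807 m/day.
In each layer the seepage velocity is v_i = q/n_i, so the layer transit time is t_i = b_i·n_i / q:
  layer 1 (sandy clay): t_1 = 3.21 × 0.09 / 0.001807 = 159.9 d
  layer 2 (medium sand): t_2 = 10.1 × 0.24 / 0.001807 = 1341 d
  layer 3 (coarse sand): t_3 = 7.47 × 0.23 / 0.001807 = 950.6 d
Total t = Σ t_i = 2452 days = 6.712 years.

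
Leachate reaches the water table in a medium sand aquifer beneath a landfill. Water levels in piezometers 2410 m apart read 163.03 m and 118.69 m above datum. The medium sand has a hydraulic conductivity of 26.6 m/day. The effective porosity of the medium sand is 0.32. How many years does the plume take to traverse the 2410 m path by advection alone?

Hydraulic gradient i = (163.03 − 118.69) / 2410 = 44.34 / 2410 = 0.01840.
Darcy flux q = K · i = 26.60 × 0.01840 = 0.4894 m/day.
Seepage velocity v = q / n_e = 0.4894 / 0.32 = 1.529 m/day.
Travel time t = L / v = 2410 / 1.529 = 1576 days = 4.314 years.

4.31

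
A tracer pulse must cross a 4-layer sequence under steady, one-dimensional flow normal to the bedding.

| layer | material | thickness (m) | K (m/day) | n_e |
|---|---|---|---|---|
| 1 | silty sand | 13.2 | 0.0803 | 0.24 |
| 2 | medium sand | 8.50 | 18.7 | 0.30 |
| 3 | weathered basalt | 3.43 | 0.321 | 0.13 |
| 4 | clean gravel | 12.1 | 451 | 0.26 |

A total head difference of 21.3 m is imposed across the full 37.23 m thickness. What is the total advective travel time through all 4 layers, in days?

With flow normal to the layers, continuity requires the same specific discharge q through every layer.
Σ(b_i/K_i) = 13.2/0.0803 + 8.50/18.7 + 3.43/0.321 + 12.1/451 = 175.6 d.
q = Δh / Σ(b_i/K_i) = 21.3 / 175.6 = 0.1213 m/day.
In each layer the seepage velocity is v_i = q/n_i, so the layer transit time is t_i = b_i·n_i / q:
  layer 1 (silty sand): t_1 = 13.2 × 0.24 / 0.1213 = 26.11 d
  layer 2 (medium sand): t_2 = 8.50 × 0.30 / 0.1213 = 21.02 d
  layer 3 (weathered basalt): t_3 = 3.43 × 0.13 / 0.1213 = 3.675 d
  layer 4 (clean gravel): t_4 = 12.1 × 0.26 / 0.1213 = 25.93 d
Total t = Σ t_i = 76.73 days.

76.7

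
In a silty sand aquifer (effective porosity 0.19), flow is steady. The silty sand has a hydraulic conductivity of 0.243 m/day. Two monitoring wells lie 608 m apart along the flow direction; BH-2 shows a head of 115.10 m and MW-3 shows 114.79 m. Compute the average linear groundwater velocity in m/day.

Hydraulic gradient i = (115.10 − 114.79) / 608 = 0.31 / 608 = 0.0005099.
Darcy flux q = K · i = 0.2430 × 0.0005099 = 0.0001239 m/day.
Seepage velocity v = q / n_e = 0.0001239 / 0.19 = 0.0006521 m/day.

0.000652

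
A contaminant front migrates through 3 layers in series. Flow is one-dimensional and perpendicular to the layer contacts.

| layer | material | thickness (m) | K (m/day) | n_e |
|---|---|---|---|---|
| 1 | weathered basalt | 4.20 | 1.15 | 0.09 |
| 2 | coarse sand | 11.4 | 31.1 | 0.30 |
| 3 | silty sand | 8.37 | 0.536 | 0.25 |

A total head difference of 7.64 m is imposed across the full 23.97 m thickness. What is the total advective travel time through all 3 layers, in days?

With flow normal to the layers, continuity requires the same specific discharge q through every layer.
Σ(b_i/K_i) = 4.20/1.15 + 11.4/31.1 + 8.37/0.536 = 19.63 d.
q = Δh / Σ(b_i/K_i) = 7.64 / 19.63 = 0.3891 m/day.
In each layer the seepage velocity is v_i = q/n_i, so the layer transit time is t_i = b_i·n_i / q:
  layer 1 (weathered basalt): t_1 = 4.20 × 0.09 / 0.3891 = 0.9714 d
  layer 2 (coarse sand): t_2 = 11.4 × 0.30 / 0.3891 = 8.789 d
  layer 3 (silty sand): t_3 = 8.37 × 0.25 / 0.3891 = 5.378 d
Total t = Σ t_i = 15.14 days.

15.1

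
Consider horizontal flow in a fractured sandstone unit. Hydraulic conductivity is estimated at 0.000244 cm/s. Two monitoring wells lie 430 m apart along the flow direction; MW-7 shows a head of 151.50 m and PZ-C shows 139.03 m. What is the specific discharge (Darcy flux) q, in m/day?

0.00611

Convert K: 0.000244 cm/s × 864 = 0.2108 m/day.
Hydraulic gradient i = (151.50 − 139.03) / 430 = 12.47 / 430 = 0.02900.
Specific discharge q = K · i = 0.2108 × 0.02900 = 0.006114 m/day.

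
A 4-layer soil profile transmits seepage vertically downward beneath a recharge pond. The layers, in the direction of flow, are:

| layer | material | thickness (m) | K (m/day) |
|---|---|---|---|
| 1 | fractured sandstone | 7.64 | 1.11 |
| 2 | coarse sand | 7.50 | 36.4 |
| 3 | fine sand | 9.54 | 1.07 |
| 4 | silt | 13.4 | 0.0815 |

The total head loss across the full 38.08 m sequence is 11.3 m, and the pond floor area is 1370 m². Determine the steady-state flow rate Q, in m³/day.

Flow is perpendicular to layering, so the layers act in series and the equivalent K is the thickness-weighted harmonic mean.
Total thickness L = 7.64 + 7.50 + 9.54 + 13.4 = 38.08 m.
Σ(b_i/K_i) = 7.64/1.11 + 7.50/36.4 + 9.54/1.07 + 13.4/0.0815 = 180.4 d.
K_eq = L / Σ(b_i/K_i) = 38.08 / 180.4 = 0.2111 m/day.
Q = K_eq · A · (Δh/L) = 0.2111 × 1370 × (11.3/38.08) = 85.80 m³/day.

85.8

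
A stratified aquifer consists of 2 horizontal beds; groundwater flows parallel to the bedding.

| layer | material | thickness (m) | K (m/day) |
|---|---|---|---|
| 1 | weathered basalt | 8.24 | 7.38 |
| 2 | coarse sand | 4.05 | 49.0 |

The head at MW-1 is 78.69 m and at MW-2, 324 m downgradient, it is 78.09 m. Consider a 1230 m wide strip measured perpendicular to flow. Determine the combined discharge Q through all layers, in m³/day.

Flow is parallel to layering, so each bed carries its own Darcy discharge and the transmissivities add.
Σ(K_i·b_i) = 7.38×8.24 + 49.0×4.05 = 259.3 m²/day.
Hydraulic gradient i = (78.69 − 78.09) / 324 = 0.6 / 324 = 0.001852.
Q = Σ(K_i·b_i) · W · i = 259.3 × 1230 × 0.001852 = 590.5 m³/day.

591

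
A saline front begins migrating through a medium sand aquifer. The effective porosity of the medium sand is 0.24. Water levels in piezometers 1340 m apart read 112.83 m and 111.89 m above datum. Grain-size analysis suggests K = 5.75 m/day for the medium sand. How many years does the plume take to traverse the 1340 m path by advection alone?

218

Hydraulic gradient i = (112.83 − 111.89) / 1340 = 0.94 / 1340 = 0.0007015.
Darcy flux q = K · i = 5.750 × 0.0007015 = 0.004034 m/day.
Seepage velocity v = q / n_e = 0.004034 / 0.24 = 0.01681 m/day.
Travel time t = L / v = 1340 / 0.01681 = 79731 days = 218.3 years.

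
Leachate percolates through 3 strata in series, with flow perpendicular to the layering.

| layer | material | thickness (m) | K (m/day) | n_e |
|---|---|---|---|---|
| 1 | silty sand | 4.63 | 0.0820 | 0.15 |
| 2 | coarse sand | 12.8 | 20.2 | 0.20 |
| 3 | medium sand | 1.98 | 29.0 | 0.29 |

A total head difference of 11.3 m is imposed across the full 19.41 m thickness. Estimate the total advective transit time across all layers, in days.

With flow normal to the layers, continuity requires the same specific discharge q through every layer.
Σ(b_i/K_i) = 4.63/0.0820 + 12.8/20.2 + 1.98/29.0 = 57.17 d.
q = Δh / Σ(b_i/K_i) = 11.3 / 57.17 = 0.1977 m/day.
In each layer the seepage velocity is v_i = q/n_i, so the layer transit time is t_i = b_i·n_i / q:
  layer 1 (silty sand): t_1 = 4.63 × 0.15 / 0.1977 = 3.513 d
  layer 2 (coarse sand): t_2 = 12.8 × 0.20 / 0.1977 = 12.95 d
  layer 3 (medium sand): t_3 = 1.98 × 0.29 / 0.1977 = 2.905 d
Total t = Σ t_i = 19.37 days.

19.4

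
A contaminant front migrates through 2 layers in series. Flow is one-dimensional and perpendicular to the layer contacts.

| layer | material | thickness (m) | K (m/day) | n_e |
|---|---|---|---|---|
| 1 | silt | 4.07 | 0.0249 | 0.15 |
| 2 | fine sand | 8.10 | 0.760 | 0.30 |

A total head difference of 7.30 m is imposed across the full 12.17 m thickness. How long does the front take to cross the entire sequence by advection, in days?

72.5

With flow normal to the layers, continuity requires the same specific discharge q through every layer.
Σ(b_i/K_i) = 4.07/0.0249 + 8.10/0.760 = 174.1 d.
q = Δh / Σ(b_i/K_i) = 7.30 / 174.1 = 0.04193 m/day.
In each layer the seepage velocity is v_i = q/n_i, so the layer transit time is t_i = b_i·n_i / q:
  layer 1 (silt): t_1 = 4.07 × 0.15 / 0.04193 = 14.56 d
  layer 2 (fine sand): t_2 = 8.10 × 0.30 / 0.04193 = 57.96 d
Total t = Σ t_i = 72.52 days.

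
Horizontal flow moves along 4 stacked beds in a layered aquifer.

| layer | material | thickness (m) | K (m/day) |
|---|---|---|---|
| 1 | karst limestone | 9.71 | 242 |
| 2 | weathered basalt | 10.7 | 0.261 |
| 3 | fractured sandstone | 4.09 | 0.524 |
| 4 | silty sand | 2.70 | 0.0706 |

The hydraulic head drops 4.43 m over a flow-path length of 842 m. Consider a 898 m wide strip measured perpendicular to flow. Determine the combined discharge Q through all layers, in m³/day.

Flow is parallel to layering, so each bed carries its own Darcy discharge and the transmissivities add.
Σ(K_i·b_i) = 242×9.71 + 0.261×10.7 + 0.524×4.09 + 0.0706×2.70 = 2355 m²/day.
Hydraulic gradient i = Δh / L = 4.43 / 842 = 0.005261.
Q = Σ(K_i·b_i) · W · i = 2355 × 898 × 0.005261 = 11126 m³/day.

11100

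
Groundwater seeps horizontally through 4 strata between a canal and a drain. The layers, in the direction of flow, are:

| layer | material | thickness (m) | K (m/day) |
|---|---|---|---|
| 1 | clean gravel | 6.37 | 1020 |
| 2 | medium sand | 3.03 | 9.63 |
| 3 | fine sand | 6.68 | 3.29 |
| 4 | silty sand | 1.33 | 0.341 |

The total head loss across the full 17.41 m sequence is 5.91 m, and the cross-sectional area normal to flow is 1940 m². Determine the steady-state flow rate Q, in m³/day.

1830

Flow is perpendicular to layering, so the layers act in series and the equivalent K is the thickness-weighted harmonic mean.
Total thickness L = 6.37 + 3.03 + 6.68 + 1.33 = 17.41 m.
Σ(b_i/K_i) = 6.37/1020 + 3.03/9.63 + 6.68/3.29 + 1.33/0.341 = 6.252 d.
K_eq = L / Σ(b_i/K_i) = 17.41 / 6.252 = 2.785 m/day.
Q = K_eq · A · (Δh/L) = 2.785 × 1940 × (5.91/17.41) = 1834 m³/day.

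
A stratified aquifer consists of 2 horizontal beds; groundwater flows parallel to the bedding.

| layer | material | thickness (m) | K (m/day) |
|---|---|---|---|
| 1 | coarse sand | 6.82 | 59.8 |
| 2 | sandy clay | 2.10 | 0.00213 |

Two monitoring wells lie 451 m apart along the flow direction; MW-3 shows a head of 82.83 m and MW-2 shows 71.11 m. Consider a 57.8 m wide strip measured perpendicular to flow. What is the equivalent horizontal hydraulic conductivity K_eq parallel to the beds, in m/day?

45.7

Flow is parallel to layering, so each bed carries its own Darcy discharge and the transmissivities add.
Σ(K_i·b_i) = 59.8×6.82 + 0.00213×2.10 = 407.8 m²/day.
Total thickness b = 8.920 m, so K_eq = Σ(K_i·b_i)/b = 45.72 m/day.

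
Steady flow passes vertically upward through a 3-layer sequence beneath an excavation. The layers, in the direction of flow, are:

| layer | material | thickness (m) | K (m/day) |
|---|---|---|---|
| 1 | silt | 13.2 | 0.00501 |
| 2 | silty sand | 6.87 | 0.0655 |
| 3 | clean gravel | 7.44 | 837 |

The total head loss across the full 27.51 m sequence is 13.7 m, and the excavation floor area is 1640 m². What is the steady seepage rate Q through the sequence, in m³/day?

Flow is perpendicular to layering, so the layers act in series and the equivalent K is the thickness-weighted harmonic mean.
Total thickness L = 13.2 + 6.87 + 7.44 = 27.51 m.
Σ(b_i/K_i) = 13.2/0.00501 + 6.87/0.0655 + 7.44/837 = 2740 d.
K_eq = L / Σ(b_i/K_i) = 27.51 / 2740 = 0.01004 m/day.
Q = K_eq · A · (Δh/L) = 0.01004 × 1640 × (13.7/27.51) = 8.201 m³/day.

8.20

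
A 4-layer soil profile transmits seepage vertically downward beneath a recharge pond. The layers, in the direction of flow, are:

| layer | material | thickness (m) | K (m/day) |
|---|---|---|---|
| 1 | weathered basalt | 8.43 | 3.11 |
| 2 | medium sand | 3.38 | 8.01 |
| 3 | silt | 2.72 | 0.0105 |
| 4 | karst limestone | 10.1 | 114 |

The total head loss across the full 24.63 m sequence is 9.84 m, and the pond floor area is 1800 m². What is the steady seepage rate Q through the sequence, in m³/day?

67.5

Flow is perpendicular to layering, so the layers act in series and the equivalent K is the thickness-weighted harmonic mean.
Total thickness L = 8.43 + 3.38 + 2.72 + 10.1 = 24.63 m.
Σ(b_i/K_i) = 8.43/3.11 + 3.38/8.01 + 2.72/0.0105 + 10.1/114 = 262.3 d.
K_eq = L / Σ(b_i/K_i) = 24.63 / 262.3 = 0.09391 m/day.
Q = K_eq · A · (Δh/L) = 0.09391 × 1800 × (9.84/24.63) = 67.53 m³/day.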